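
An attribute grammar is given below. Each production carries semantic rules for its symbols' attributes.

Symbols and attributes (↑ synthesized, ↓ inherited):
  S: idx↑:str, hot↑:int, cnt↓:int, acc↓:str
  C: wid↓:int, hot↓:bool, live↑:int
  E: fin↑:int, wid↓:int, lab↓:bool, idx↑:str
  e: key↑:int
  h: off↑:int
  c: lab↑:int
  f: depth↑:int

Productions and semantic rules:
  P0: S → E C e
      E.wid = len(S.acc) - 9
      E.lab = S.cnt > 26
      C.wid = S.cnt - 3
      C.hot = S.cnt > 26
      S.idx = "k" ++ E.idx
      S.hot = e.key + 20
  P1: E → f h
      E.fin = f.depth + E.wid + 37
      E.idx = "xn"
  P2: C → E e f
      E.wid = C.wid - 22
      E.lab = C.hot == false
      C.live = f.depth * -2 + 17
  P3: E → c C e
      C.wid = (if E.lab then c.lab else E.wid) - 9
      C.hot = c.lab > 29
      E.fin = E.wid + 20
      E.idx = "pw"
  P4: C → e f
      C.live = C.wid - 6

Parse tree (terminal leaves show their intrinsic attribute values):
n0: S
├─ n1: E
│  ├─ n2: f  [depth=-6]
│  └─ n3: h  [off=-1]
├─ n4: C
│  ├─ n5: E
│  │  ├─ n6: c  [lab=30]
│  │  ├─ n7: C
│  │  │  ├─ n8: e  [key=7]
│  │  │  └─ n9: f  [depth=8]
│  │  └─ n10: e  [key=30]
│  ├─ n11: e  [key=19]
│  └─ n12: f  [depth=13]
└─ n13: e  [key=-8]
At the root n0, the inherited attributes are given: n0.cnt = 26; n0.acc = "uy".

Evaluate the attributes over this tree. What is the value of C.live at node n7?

1. n0.cnt = 26  [given at root]
2. n0.acc = "uy"  [given at root]
3. n1.wid = -7  [len(S.acc) - 9]
4. n1.lab = false  [S.cnt > 26]
5. n2.depth = -6  [terminal]
6. n3.off = -1  [terminal]
7. n1.fin = 24  [f.depth + E.wid + 37]
8. n1.idx = "xn"  ["xn"]
9. n4.wid = 23  [S.cnt - 3]
10. n4.hot = false  [S.cnt > 26]
11. n5.wid = 1  [C.wid - 22]
12. n5.lab = true  [C.hot == false]
13. n6.lab = 30  [terminal]
14. n7.wid = 21  [(if E.lab then c.lab else E.wid) - 9]
15. n7.hot = true  [c.lab > 29]
16. n8.key = 7  [terminal]
17. n9.depth = 8  [terminal]
18. n7.live = 15  [C.wid - 6]
19. n10.key = 30  [terminal]
20. n5.fin = 21  [E.wid + 20]
21. n5.idx = "pw"  ["pw"]
22. n11.key = 19  [terminal]
23. n12.depth = 13  [terminal]
24. n4.live = -9  [f.depth * -2 + 17]
25. n13.key = -8  [terminal]
26. n0.idx = "kxn"  ["k" ++ E.idx]
27. n0.hot = 12  [e.key + 20]

15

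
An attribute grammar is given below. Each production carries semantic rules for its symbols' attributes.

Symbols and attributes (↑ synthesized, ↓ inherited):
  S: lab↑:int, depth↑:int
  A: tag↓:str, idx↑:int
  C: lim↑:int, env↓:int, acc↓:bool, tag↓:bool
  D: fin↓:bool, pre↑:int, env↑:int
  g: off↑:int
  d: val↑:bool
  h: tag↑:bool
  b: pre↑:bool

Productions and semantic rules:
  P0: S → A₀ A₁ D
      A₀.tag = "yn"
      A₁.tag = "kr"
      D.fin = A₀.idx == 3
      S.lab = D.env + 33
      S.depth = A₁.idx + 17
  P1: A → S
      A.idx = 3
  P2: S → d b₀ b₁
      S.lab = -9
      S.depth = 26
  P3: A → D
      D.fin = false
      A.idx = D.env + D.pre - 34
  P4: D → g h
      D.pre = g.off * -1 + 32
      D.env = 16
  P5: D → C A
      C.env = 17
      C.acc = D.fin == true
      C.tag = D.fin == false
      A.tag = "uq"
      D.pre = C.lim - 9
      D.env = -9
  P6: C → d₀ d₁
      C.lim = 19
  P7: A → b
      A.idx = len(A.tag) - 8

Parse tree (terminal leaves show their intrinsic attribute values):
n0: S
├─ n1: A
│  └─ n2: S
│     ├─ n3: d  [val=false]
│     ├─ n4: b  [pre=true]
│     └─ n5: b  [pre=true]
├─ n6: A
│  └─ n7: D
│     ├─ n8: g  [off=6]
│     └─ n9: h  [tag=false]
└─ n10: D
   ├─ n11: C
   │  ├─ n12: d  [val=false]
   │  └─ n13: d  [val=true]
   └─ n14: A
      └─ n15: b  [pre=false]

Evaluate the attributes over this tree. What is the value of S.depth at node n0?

1. n1.tag = "yn"  ["yn"]
2. n3.val = false  [terminal]
3. n4.pre = true  [terminal]
4. n5.pre = true  [terminal]
5. n2.lab = -9  [-9]
6. n2.depth = 26  [26]
7. n1.idx = 3  [3]
8. n6.tag = "kr"  ["kr"]
9. n7.fin = false  [false]
10. n8.off = 6  [terminal]
11. n9.tag = false  [terminal]
12. n7.pre = 26  [g.off * -1 + 32]
13. n7.env = 16  [16]
14. n6.idx = 8  [D.env + D.pre - 34]
15. n10.fin = true  [A₀.idx == 3]
16. n11.env = 17  [17]
17. n11.acc = true  [D.fin == true]
18. n11.tag = false  [D.fin == false]
19. n12.val = false  [terminal]
20. n13.val = true  [terminal]
21. n11.lim = 19  [19]
22. n14.tag = "uq"  ["uq"]
23. n15.pre = false  [terminal]
24. n14.idx = -6  [len(A.tag) - 8]
25. n10.pre = 10  [C.lim - 9]
26. n10.env = -9  [-9]
27. n0.lab = 24  [D.env + 33]
28. n0.depth = 25  [A₁.idx + 17]

25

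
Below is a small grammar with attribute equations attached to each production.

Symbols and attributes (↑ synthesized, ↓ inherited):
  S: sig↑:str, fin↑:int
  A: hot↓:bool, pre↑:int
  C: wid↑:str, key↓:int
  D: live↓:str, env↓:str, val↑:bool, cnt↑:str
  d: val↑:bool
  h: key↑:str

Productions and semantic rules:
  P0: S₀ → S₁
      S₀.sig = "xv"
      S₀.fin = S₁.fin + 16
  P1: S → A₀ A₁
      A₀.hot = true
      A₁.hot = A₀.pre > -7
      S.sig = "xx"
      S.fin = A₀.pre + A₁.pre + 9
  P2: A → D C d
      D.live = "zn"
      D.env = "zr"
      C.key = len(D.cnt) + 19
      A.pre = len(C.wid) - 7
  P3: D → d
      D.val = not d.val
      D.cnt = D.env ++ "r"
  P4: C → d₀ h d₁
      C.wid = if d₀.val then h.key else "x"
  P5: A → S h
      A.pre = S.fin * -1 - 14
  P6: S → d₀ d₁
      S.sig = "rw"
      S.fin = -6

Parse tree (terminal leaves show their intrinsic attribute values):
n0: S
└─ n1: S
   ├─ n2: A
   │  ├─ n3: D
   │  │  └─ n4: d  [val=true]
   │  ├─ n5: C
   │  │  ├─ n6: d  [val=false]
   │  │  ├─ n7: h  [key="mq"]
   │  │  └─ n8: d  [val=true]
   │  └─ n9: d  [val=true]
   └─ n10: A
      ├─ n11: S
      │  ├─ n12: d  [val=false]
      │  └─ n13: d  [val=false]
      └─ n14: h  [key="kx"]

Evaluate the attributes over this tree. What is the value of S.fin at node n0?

1. n2.hot = true  [true]
2. n3.live = "zn"  ["zn"]
3. n3.env = "zr"  ["zr"]
4. n4.val = true  [terminal]
5. n3.val = false  [not d.val]
6. n3.cnt = "zrr"  [D.env ++ "r"]
7. n5.key = 22  [len(D.cnt) + 19]
8. n6.val = false  [terminal]
9. n7.key = "mq"  [terminal]
10. n8.val = true  [terminal]
11. n5.wid = "x"  [if d₀.val then h.key else "x"]
12. n9.val = true  [terminal]
13. n2.pre = -6  [len(C.wid) - 7]
14. n10.hot = true  [A₀.pre > -7]
15. n12.val = false  [terminal]
16. n13.val = false  [terminal]
17. n11.sig = "rw"  ["rw"]
18. n11.fin = -6  [-6]
19. n14.key = "kx"  [terminal]
20. n10.pre = -8  [S.fin * -1 - 14]
21. n1.sig = "xx"  ["xx"]
22. n1.fin = -5  [A₀.pre + A₁.pre + 9]
23. n0.sig = "xv"  ["xv"]
24. n0.fin = 11  [S₁.fin + 16]

11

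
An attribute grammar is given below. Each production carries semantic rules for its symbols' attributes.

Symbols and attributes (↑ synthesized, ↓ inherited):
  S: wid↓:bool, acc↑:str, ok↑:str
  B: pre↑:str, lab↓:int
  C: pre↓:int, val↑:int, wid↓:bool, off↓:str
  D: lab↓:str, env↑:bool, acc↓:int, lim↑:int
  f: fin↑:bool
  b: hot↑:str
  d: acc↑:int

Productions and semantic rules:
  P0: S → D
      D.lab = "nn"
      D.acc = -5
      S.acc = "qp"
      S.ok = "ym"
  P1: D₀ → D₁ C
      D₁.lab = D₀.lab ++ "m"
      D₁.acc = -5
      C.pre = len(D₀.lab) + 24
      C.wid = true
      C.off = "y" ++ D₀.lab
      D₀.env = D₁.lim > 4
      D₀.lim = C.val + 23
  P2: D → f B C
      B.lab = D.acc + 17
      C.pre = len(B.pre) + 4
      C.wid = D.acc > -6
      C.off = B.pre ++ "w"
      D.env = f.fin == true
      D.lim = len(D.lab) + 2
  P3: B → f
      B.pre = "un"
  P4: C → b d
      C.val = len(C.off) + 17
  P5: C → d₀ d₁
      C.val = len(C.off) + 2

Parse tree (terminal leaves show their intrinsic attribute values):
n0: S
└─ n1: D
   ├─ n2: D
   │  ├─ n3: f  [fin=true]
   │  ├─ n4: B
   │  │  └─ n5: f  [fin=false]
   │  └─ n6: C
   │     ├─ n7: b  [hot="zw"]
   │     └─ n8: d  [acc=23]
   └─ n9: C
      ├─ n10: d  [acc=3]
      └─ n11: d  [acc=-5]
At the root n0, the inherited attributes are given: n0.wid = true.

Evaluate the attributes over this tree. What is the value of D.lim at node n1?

28

1. n0.wid = true  [given at root]
2. n1.lab = "nn"  ["nn"]
3. n1.acc = -5  [-5]
4. n2.lab = "nnm"  [D₀.lab ++ "m"]
5. n2.acc = -5  [-5]
6. n3.fin = true  [terminal]
7. n4.lab = 12  [D.acc + 17]
8. n5.fin = false  [terminal]
9. n4.pre = "un"  ["un"]
10. n6.pre = 6  [len(B.pre) + 4]
11. n6.wid = true  [D.acc > -6]
12. n6.off = "unw"  [B.pre ++ "w"]
13. n7.hot = "zw"  [terminal]
14. n8.acc = 23  [terminal]
15. n6.val = 20  [len(C.off) + 17]
16. n2.env = true  [f.fin == true]
17. n2.lim = 5  [len(D.lab) + 2]
18. n9.pre = 26  [len(D₀.lab) + 24]
19. n9.wid = true  [true]
20. n9.off = "ynn"  ["y" ++ D₀.lab]
21. n10.acc = 3  [terminal]
22. n11.acc = -5  [terminal]
23. n9.val = 5  [len(C.off) + 2]
24. n1.env = true  [D₁.lim > 4]
25. n1.lim = 28  [C.val + 23]
26. n0.acc = "qp"  ["qp"]
27. n0.ok = "ym"  ["ym"]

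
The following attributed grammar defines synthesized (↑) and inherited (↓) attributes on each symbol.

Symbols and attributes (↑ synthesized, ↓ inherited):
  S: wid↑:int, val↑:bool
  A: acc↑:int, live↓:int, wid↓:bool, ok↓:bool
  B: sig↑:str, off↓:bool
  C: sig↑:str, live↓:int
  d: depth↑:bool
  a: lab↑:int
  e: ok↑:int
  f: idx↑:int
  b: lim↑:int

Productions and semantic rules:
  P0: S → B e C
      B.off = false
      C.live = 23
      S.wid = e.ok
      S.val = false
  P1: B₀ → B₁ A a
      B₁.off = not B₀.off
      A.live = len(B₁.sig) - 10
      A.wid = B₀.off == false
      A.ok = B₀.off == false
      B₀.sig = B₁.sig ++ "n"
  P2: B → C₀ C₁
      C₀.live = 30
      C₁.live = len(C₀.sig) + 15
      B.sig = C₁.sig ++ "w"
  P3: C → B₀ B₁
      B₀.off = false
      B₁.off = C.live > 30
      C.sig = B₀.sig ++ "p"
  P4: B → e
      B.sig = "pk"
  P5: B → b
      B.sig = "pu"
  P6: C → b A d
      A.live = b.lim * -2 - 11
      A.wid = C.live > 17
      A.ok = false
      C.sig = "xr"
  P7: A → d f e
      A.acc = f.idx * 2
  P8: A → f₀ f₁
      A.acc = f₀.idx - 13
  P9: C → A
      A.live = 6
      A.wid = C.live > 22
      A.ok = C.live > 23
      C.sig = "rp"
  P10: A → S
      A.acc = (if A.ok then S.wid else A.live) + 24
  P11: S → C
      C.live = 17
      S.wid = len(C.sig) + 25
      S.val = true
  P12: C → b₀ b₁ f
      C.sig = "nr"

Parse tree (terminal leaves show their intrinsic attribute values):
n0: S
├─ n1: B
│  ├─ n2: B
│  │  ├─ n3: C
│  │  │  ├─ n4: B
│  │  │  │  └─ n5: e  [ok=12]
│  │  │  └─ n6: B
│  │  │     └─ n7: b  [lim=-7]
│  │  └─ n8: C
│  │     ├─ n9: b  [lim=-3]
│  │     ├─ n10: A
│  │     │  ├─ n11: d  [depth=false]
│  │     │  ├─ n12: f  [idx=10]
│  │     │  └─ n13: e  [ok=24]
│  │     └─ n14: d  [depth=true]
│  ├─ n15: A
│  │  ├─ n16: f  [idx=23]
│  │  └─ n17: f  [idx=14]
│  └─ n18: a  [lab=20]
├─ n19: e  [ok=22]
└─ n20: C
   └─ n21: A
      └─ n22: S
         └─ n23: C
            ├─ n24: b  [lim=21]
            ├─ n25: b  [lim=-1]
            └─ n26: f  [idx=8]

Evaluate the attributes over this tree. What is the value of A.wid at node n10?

true

1. n1.off = false  [false]
2. n2.off = true  [not B₀.off]
3. n3.live = 30  [30]
4. n4.off = false  [false]
5. n5.ok = 12  [terminal]
6. n4.sig = "pk"  ["pk"]
7. n6.off = false  [C.live > 30]
8. n7.lim = -7  [terminal]
9. n6.sig = "pu"  ["pu"]
10. n3.sig = "pkp"  [B₀.sig ++ "p"]
11. n8.live = 18  [len(C₀.sig) + 15]
12. n9.lim = -3  [terminal]
13. n10.live = -5  [b.lim * -2 - 11]
14. n10.wid = true  [C.live > 17]
15. n10.ok = false  [false]
16. n11.depth = false  [terminal]
17. n12.idx = 10  [terminal]
18. n13.ok = 24  [terminal]
19. n10.acc = 20  [f.idx * 2]
20. n14.depth = true  [terminal]
21. n8.sig = "xr"  ["xr"]
22. n2.sig = "xrw"  [C₁.sig ++ "w"]
23. n15.live = -7  [len(B₁.sig) - 10]
24. n15.wid = true  [B₀.off == false]
25. n15.ok = true  [B₀.off == false]
26. n16.idx = 23  [terminal]
27. n17.idx = 14  [terminal]
28. n15.acc = 10  [f₀.idx - 13]
29. n18.lab = 20  [terminal]
30. n1.sig = "xrwn"  [B₁.sig ++ "n"]
31. n19.ok = 22  [terminal]
32. n20.live = 23  [23]
33. n21.live = 6  [6]
34. n21.wid = true  [C.live > 22]
35. n21.ok = false  [C.live > 23]
36. n23.live = 17  [17]
37. n24.lim = 21  [terminal]
38. n25.lim = -1  [terminal]
39. n26.idx = 8  [terminal]
40. n23.sig = "nr"  ["nr"]
41. n22.wid = 27  [len(C.sig) + 25]
42. n22.val = true  [true]
43. n21.acc = 30  [(if A.ok then S.wid else A.live) + 24]
44. n20.sig = "rp"  ["rp"]
45. n0.wid = 22  [e.ok]
46. n0.val = false  [false]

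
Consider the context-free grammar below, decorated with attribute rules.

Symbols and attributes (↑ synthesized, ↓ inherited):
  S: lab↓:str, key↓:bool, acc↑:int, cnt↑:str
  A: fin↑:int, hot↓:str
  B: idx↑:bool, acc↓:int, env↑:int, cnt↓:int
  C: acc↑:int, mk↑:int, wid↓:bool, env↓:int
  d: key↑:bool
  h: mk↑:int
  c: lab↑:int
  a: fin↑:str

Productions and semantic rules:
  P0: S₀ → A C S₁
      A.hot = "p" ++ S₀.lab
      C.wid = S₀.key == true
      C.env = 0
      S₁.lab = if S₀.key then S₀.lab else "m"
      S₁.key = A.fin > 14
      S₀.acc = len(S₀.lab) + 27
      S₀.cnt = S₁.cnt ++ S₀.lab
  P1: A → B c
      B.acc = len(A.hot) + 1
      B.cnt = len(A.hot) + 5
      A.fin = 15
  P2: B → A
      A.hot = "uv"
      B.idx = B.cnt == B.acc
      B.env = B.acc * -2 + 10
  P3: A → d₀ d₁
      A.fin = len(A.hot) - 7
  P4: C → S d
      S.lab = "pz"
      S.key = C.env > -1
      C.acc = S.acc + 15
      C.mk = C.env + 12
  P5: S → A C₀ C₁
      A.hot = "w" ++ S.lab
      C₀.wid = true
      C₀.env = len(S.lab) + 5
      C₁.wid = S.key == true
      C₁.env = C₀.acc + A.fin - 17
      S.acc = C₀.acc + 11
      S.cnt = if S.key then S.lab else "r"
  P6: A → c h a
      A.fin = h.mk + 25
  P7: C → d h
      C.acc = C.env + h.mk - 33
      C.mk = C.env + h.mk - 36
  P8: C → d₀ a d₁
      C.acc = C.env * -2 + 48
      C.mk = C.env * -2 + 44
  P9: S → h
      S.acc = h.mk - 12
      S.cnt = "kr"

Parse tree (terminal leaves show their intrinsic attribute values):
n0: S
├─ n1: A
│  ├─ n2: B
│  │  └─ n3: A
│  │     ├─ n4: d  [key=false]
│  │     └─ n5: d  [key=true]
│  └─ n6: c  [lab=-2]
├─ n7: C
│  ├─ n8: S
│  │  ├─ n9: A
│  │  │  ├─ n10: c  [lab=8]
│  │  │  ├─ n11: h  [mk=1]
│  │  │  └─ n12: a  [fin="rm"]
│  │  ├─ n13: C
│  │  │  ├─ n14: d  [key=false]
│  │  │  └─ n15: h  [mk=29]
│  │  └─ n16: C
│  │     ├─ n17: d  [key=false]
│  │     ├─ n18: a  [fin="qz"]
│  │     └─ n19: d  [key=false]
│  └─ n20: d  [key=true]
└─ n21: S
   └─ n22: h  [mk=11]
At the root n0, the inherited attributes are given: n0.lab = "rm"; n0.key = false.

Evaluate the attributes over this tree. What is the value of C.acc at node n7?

1. n0.lab = "rm"  [given at root]
2. n0.key = false  [given at root]
3. n1.hot = "prm"  ["p" ++ S₀.lab]
4. n2.acc = 4  [len(A.hot) + 1]
5. n2.cnt = 8  [len(A.hot) + 5]
6. n3.hot = "uv"  ["uv"]
7. n4.key = false  [terminal]
8. n5.key = true  [terminal]
9. n3.fin = -5  [len(A.hot) - 7]
10. n2.idx = false  [B.cnt == B.acc]
11. n2.env = 2  [B.acc * -2 + 10]
12. n6.lab = -2  [terminal]
13. n1.fin = 15  [15]
14. n7.wid = false  [S₀.key == true]
15. n7.env = 0  [0]
16. n8.lab = "pz"  ["pz"]
17. n8.key = true  [C.env > -1]
18. n9.hot = "wpz"  ["w" ++ S.lab]
19. n10.lab = 8  [terminal]
20. n11.mk = 1  [terminal]
21. n12.fin = "rm"  [terminal]
22. n9.fin = 26  [h.mk + 25]
23. n13.wid = true  [true]
24. n13.env = 7  [len(S.lab) + 5]
25. n14.key = false  [terminal]
26. n15.mk = 29  [terminal]
27. n13.acc = 3  [C.env + h.mk - 33]
28. n13.mk = 0  [C.env + h.mk - 36]
29. n16.wid = true  [S.key == true]
30. n16.env = 12  [C₀.acc + A.fin - 17]
31. n17.key = false  [terminal]
32. n18.fin = "qz"  [terminal]
33. n19.key = false  [terminal]
34. n16.acc = 24  [C.env * -2 + 48]
35. n16.mk = 20  [C.env * -2 + 44]
36. n8.acc = 14  [C₀.acc + 11]
37. n8.cnt = "pz"  [if S.key then S.lab else "r"]
38. n20.key = true  [terminal]
39. n7.acc = 29  [S.acc + 15]
40. n7.mk = 12  [C.env + 12]
41. n21.lab = "m"  [if S₀.key then S₀.lab else "m"]
42. n21.key = true  [A.fin > 14]
43. n22.mk = 11  [terminal]
44. n21.acc = -1  [h.mk - 12]
45. n21.cnt = "kr"  ["kr"]
46. n0.acc = 29  [len(S₀.lab) + 27]
47. n0.cnt = "krrm"  [S₁.cnt ++ S₀.lab]

29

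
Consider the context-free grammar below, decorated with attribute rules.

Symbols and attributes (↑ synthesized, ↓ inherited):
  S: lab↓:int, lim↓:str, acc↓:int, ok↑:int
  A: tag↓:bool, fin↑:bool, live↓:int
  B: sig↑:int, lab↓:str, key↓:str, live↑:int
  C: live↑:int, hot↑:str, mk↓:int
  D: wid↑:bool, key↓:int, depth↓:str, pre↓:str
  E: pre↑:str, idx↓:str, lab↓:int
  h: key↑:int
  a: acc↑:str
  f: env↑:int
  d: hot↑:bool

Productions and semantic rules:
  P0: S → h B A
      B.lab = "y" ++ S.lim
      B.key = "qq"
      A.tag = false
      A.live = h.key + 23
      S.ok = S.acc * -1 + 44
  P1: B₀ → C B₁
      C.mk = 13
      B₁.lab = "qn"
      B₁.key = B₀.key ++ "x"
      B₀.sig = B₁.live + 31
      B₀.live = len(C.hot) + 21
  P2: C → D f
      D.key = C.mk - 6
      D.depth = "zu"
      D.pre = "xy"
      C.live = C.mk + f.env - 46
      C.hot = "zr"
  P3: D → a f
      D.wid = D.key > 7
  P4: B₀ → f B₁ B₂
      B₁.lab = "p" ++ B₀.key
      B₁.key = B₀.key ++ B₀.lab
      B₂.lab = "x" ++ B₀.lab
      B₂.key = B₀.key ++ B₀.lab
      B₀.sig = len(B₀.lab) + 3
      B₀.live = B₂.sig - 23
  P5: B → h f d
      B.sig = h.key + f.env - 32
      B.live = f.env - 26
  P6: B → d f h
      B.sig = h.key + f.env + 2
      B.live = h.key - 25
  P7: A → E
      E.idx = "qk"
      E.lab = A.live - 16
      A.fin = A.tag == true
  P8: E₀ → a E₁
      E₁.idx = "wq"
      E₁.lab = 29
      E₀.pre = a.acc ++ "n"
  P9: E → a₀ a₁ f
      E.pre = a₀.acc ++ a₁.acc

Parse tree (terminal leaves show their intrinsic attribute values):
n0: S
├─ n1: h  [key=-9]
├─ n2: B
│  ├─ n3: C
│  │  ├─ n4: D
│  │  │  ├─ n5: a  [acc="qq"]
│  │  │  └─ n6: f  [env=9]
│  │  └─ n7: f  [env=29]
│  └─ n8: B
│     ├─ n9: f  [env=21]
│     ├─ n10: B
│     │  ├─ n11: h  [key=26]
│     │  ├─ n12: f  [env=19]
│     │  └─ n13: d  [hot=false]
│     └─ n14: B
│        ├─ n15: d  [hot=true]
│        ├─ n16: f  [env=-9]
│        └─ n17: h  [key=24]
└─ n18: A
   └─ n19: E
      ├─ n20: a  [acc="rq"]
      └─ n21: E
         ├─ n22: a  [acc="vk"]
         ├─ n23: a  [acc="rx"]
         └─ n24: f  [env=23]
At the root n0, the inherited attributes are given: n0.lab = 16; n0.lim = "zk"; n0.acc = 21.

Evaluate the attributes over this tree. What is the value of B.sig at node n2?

1. n0.lab = 16  [given at root]
2. n0.lim = "zk"  [given at root]
3. n0.acc = 21  [given at root]
4. n1.key = -9  [terminal]
5. n2.lab = "yzk"  ["y" ++ S.lim]
6. n2.key = "qq"  ["qq"]
7. n3.mk = 13  [13]
8. n4.key = 7  [C.mk - 6]
9. n4.depth = "zu"  ["zu"]
10. n4.pre = "xy"  ["xy"]
11. n5.acc = "qq"  [terminal]
12. n6.env = 9  [terminal]
13. n4.wid = false  [D.key > 7]
14. n7.env = 29  [terminal]
15. n3.live = -4  [C.mk + f.env - 46]
16. n3.hot = "zr"  ["zr"]
17. n8.lab = "qn"  ["qn"]
18. n8.key = "qqx"  [B₀.key ++ "x"]
19. n9.env = 21  [terminal]
20. n10.lab = "pqqx"  ["p" ++ B₀.key]
21. n10.key = "qqxqn"  [B₀.key ++ B₀.lab]
22. n11.key = 26  [terminal]
23. n12.env = 19  [terminal]
24. n13.hot = false  [terminal]
25. n10.sig = 13  [h.key + f.env - 32]
26. n10.live = -7  [f.env - 26]
27. n14.lab = "xqn"  ["x" ++ B₀.lab]
28. n14.key = "qqxqn"  [B₀.key ++ B₀.lab]
29. n15.hot = true  [terminal]
30. n16.env = -9  [terminal]
31. n17.key = 24  [terminal]
32. n14.sig = 17  [h.key + f.env + 2]
33. n14.live = -1  [h.key - 25]
34. n8.sig = 5  [len(B₀.lab) + 3]
35. n8.live = -6  [B₂.sig - 23]
36. n2.sig = 25  [B₁.live + 31]
37. n2.live = 23  [len(C.hot) + 21]
38. n18.tag = false  [false]
39. n18.live = 14  [h.key + 23]
40. n19.idx = "qk"  ["qk"]
41. n19.lab = -2  [A.live - 16]
42. n20.acc = "rq"  [terminal]
43. n21.idx = "wq"  ["wq"]
44. n21.lab = 29  [29]
45. n22.acc = "vk"  [terminal]
46. n23.acc = "rx"  [terminal]
47. n24.env = 23  [terminal]
48. n21.pre = "vkrx"  [a₀.acc ++ a₁.acc]
49. n19.pre = "rqn"  [a.acc ++ "n"]
50. n18.fin = false  [A.tag == true]
51. n0.ok = 23  [S.acc * -1 + 44]

25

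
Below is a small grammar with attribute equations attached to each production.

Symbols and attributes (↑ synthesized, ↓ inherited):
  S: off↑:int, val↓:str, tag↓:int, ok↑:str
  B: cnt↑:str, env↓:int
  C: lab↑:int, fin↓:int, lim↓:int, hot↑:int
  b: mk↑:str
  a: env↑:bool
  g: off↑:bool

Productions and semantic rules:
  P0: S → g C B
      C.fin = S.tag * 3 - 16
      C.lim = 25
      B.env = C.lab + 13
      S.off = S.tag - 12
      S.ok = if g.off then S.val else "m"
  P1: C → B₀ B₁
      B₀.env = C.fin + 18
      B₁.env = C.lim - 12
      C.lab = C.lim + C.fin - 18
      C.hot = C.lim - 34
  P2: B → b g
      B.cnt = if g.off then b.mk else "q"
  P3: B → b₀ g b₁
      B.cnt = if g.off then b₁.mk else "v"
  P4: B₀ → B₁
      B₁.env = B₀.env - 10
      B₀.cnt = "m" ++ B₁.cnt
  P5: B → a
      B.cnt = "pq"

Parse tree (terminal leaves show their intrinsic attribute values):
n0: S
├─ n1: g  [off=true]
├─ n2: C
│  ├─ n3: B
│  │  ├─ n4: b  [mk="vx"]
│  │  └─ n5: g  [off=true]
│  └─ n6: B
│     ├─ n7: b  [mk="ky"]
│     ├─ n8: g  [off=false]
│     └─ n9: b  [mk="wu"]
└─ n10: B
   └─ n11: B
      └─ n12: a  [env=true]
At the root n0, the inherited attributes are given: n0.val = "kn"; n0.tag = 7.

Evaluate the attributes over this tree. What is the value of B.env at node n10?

1. n0.val = "kn"  [given at root]
2. n0.tag = 7  [given at root]
3. n1.off = true  [terminal]
4. n2.fin = 5  [S.tag * 3 - 16]
5. n2.lim = 25  [25]
6. n3.env = 23  [C.fin + 18]
7. n4.mk = "vx"  [terminal]
8. n5.off = true  [terminal]
9. n3.cnt = "vx"  [if g.off then b.mk else "q"]
10. n6.env = 13  [C.lim - 12]
11. n7.mk = "ky"  [terminal]
12. n8.off = false  [terminal]
13. n9.mk = "wu"  [terminal]
14. n6.cnt = "v"  [if g.off then b₁.mk else "v"]
15. n2.lab = 12  [C.lim + C.fin - 18]
16. n2.hot = -9  [C.lim - 34]
17. n10.env = 25  [C.lab + 13]
18. n11.env = 15  [B₀.env - 10]
19. n12.env = true  [terminal]
20. n11.cnt = "pq"  ["pq"]
21. n10.cnt = "mpq"  ["m" ++ B₁.cnt]
22. n0.off = -5  [S.tag - 12]
23. n0.ok = "kn"  [if g.off then S.val else "m"]

25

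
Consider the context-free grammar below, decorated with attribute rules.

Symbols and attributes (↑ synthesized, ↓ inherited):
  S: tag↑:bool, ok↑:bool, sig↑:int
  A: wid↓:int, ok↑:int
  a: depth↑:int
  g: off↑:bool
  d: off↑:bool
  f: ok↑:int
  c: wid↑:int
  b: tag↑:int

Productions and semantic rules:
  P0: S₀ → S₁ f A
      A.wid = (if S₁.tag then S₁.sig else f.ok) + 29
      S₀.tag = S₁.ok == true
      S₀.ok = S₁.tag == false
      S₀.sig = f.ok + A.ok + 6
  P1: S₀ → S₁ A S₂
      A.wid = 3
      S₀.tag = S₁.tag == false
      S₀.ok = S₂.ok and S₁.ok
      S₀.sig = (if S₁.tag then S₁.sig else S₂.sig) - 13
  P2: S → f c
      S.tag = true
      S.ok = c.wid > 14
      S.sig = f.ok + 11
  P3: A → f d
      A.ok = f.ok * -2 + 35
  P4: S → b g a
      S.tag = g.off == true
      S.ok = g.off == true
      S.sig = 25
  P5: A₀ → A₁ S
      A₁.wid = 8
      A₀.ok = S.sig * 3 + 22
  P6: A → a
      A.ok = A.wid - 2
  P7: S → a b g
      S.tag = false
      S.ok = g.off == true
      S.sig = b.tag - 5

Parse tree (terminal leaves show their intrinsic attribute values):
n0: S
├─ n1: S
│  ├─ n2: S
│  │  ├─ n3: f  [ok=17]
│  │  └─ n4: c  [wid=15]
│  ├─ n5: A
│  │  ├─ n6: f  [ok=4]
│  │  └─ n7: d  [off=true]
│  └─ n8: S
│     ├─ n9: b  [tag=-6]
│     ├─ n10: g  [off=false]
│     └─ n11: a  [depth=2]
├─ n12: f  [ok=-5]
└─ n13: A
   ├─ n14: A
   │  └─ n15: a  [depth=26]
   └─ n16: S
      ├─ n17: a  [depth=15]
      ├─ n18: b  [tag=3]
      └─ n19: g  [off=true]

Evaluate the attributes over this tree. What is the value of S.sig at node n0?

1. n3.ok = 17  [terminal]
2. n4.wid = 15  [terminal]
3. n2.tag = true  [true]
4. n2.ok = true  [c.wid > 14]
5. n2.sig = 28  [f.ok + 11]
6. n5.wid = 3  [3]
7. n6.ok = 4  [terminal]
8. n7.off = true  [terminal]
9. n5.ok = 27  [f.ok * -2 + 35]
10. n9.tag = -6  [terminal]
11. n10.off = false  [terminal]
12. n11.depth = 2  [terminal]
13. n8.tag = false  [g.off == true]
14. n8.ok = false  [g.off == true]
15. n8.sig = 25  [25]
16. n1.tag = false  [S₁.tag == false]
17. n1.ok = false  [S₂.ok and S₁.ok]
18. n1.sig = 15  [(if S₁.tag then S₁.sig else S₂.sig) - 13]
19. n12.ok = -5  [terminal]
20. n13.wid = 24  [(if S₁.tag then S₁.sig else f.ok) + 29]
21. n14.wid = 8  [8]
22. n15.depth = 26  [terminal]
23. n14.ok = 6  [A.wid - 2]
24. n17.depth = 15  [terminal]
25. n18.tag = 3  [terminal]
26. n19.off = true  [terminal]
27. n16.tag = false  [false]
28. n16.ok = true  [g.off == true]
29. n16.sig = -2  [b.tag - 5]
30. n13.ok = 16  [S.sig * 3 + 22]
31. n0.tag = false  [S₁.ok == true]
32. n0.ok = true  [S₁.tag == false]
33. n0.sig = 17  [f.ok + A.ok + 6]

17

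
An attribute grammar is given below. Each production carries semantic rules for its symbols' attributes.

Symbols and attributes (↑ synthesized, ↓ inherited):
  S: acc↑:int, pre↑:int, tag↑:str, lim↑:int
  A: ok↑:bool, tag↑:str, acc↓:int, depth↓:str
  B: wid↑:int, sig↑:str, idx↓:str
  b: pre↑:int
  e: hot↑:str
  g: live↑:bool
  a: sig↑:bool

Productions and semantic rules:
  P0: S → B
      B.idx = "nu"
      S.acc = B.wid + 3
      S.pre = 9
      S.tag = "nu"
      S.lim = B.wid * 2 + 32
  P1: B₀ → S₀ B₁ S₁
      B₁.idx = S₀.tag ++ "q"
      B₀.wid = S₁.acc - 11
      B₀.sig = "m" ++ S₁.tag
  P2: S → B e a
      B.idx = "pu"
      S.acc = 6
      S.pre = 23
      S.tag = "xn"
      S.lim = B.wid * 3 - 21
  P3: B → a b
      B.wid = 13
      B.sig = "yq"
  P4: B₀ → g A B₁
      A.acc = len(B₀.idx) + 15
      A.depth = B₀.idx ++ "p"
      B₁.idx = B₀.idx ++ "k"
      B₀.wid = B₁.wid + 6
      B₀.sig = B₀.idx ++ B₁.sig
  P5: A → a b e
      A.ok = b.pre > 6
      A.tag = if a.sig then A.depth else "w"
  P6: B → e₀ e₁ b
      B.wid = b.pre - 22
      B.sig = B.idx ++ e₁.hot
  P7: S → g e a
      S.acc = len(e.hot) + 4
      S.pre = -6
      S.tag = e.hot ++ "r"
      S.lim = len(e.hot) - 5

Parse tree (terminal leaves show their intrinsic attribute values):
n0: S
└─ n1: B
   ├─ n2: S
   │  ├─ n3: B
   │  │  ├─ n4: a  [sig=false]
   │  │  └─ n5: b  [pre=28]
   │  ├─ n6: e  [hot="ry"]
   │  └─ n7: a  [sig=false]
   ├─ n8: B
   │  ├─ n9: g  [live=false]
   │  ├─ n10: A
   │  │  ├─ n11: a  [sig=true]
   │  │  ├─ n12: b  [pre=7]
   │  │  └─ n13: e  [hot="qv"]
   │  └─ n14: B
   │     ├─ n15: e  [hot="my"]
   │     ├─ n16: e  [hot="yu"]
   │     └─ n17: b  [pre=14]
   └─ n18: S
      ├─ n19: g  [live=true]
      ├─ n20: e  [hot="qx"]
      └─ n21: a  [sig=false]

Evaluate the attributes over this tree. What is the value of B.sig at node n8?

"xnqxnqkyu"

1. n1.idx = "nu"  ["nu"]
2. n3.idx = "pu"  ["pu"]
3. n4.sig = false  [terminal]
4. n5.pre = 28  [terminal]
5. n3.wid = 13  [13]
6. n3.sig = "yq"  ["yq"]
7. n6.hot = "ry"  [terminal]
8. n7.sig = false  [terminal]
9. n2.acc = 6  [6]
10. n2.pre = 23  [23]
11. n2.tag = "xn"  ["xn"]
12. n2.lim = 18  [B.wid * 3 - 21]
13. n8.idx = "xnq"  [S₀.tag ++ "q"]
14. n9.live = false  [terminal]
15. n10.acc = 18  [len(B₀.idx) + 15]
16. n10.depth = "xnqp"  [B₀.idx ++ "p"]
17. n11.sig = true  [terminal]
18. n12.pre = 7  [terminal]
19. n13.hot = "qv"  [terminal]
20. n10.ok = true  [b.pre > 6]
21. n10.tag = "xnqp"  [if a.sig then A.depth else "w"]
22. n14.idx = "xnqk"  [B₀.idx ++ "k"]
23. n15.hot = "my"  [terminal]
24. n16.hot = "yu"  [terminal]
25. n17.pre = 14  [terminal]
26. n14.wid = -8  [b.pre - 22]
27. n14.sig = "xnqkyu"  [B.idx ++ e₁.hot]
28. n8.wid = -2  [B₁.wid + 6]
29. n8.sig = "xnqxnqkyu"  [B₀.idx ++ B₁.sig]
30. n19.live = true  [terminal]
31. n20.hot = "qx"  [terminal]
32. n21.sig = false  [terminal]
33. n18.acc = 6  [len(e.hot) + 4]
34. n18.pre = -6  [-6]
35. n18.tag = "qxr"  [e.hot ++ "r"]
36. n18.lim = -3  [len(e.hot) - 5]
37. n1.wid = -5  [S₁.acc - 11]
38. n1.sig = "mqxr"  ["m" ++ S₁.tag]
39. n0.acc = -2  [B.wid + 3]
40. n0.pre = 9  [9]
41. n0.tag = "nu"  ["nu"]
42. n0.lim = 22  [B.wid * 2 + 32]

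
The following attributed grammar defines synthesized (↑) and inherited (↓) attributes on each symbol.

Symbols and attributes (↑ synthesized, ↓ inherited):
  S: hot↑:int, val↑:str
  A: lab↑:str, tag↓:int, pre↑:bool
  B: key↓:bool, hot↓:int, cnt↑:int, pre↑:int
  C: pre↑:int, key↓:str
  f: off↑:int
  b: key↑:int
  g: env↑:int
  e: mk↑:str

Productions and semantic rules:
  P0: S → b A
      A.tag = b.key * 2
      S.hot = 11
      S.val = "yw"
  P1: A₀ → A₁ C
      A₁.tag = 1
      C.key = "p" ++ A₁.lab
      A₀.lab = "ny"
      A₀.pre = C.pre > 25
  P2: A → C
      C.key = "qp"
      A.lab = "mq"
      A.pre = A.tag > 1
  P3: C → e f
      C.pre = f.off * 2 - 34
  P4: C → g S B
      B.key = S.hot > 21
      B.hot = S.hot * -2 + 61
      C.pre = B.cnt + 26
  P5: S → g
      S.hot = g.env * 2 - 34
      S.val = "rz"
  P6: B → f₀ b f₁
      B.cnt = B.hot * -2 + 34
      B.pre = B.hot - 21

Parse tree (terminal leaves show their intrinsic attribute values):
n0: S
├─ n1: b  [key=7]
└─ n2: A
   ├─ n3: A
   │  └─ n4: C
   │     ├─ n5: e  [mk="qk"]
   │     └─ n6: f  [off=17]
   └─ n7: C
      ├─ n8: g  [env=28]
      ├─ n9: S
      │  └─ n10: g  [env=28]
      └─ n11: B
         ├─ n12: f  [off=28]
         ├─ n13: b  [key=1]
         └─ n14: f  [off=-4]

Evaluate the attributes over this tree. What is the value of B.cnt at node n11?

0

1. n1.key = 7  [terminal]
2. n2.tag = 14  [b.key * 2]
3. n3.tag = 1  [1]
4. n4.key = "qp"  ["qp"]
5. n5.mk = "qk"  [terminal]
6. n6.off = 17  [terminal]
7. n4.pre = 0  [f.off * 2 - 34]
8. n3.lab = "mq"  ["mq"]
9. n3.pre = false  [A.tag > 1]
10. n7.key = "pmq"  ["p" ++ A₁.lab]
11. n8.env = 28  [terminal]
12. n10.env = 28  [terminal]
13. n9.hot = 22  [g.env * 2 - 34]
14. n9.val = "rz"  ["rz"]
15. n11.key = true  [S.hot > 21]
16. n11.hot = 17  [S.hot * -2 + 61]
17. n12.off = 28  [terminal]
18. n13.key = 1  [terminal]
19. n14.off = -4  [terminal]
20. n11.cnt = 0  [B.hot * -2 + 34]
21. n11.pre = -4  [B.hot - 21]
22. n7.pre = 26  [B.cnt + 26]
23. n2.lab = "ny"  ["ny"]
24. n2.pre = true  [C.pre > 25]
25. n0.hot = 11  [11]
26. n0.val = "yw"  ["yw"]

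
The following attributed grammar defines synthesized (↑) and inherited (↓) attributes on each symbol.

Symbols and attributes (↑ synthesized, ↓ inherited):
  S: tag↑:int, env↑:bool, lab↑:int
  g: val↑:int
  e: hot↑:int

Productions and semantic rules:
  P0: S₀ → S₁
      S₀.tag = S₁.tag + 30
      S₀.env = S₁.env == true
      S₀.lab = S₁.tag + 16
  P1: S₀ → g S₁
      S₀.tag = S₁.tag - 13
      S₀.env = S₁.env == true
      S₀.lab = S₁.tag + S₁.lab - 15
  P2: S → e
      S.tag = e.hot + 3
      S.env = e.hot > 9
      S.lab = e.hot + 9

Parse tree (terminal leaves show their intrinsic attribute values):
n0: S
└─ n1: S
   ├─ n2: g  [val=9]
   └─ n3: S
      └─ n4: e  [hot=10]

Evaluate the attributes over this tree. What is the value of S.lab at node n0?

1. n2.val = 9  [terminal]
2. n4.hot = 10  [terminal]
3. n3.tag = 13  [e.hot + 3]
4. n3.env = true  [e.hot > 9]
5. n3.lab = 19  [e.hot + 9]
6. n1.tag = 0  [S₁.tag - 13]
7. n1.env = true  [S₁.env == true]
8. n1.lab = 17  [S₁.tag + S₁.lab - 15]
9. n0.tag = 30  [S₁.tag + 30]
10. n0.env = true  [S₁.env == true]
11. n0.lab = 16  [S₁.tag + 16]

16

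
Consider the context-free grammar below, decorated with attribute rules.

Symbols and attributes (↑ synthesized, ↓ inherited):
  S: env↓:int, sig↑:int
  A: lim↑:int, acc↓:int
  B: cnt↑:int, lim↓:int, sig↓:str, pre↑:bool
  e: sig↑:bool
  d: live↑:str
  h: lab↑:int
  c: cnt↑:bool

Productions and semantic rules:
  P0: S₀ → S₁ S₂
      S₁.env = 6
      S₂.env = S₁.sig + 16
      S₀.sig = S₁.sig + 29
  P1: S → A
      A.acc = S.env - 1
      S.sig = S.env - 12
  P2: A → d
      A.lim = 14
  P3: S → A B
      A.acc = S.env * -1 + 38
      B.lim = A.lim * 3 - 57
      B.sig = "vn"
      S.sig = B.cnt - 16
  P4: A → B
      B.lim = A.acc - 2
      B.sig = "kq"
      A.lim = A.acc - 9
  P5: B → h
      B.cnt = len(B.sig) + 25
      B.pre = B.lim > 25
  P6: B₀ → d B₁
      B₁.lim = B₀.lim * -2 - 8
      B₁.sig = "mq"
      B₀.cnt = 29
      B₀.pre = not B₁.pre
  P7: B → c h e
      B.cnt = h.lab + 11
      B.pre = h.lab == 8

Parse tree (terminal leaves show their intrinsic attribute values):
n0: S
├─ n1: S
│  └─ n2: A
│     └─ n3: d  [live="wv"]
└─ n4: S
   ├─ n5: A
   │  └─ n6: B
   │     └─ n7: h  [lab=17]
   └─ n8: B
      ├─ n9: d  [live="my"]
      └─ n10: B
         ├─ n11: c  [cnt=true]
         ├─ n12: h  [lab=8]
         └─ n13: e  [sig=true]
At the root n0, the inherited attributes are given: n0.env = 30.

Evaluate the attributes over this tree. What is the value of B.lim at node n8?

1. n0.env = 30  [given at root]
2. n1.env = 6  [6]
3. n2.acc = 5  [S.env - 1]
4. n3.live = "wv"  [terminal]
5. n2.lim = 14  [14]
6. n1.sig = -6  [S.env - 12]
7. n4.env = 10  [S₁.sig + 16]
8. n5.acc = 28  [S.env * -1 + 38]
9. n6.lim = 26  [A.acc - 2]
10. n6.sig = "kq"  ["kq"]
11. n7.lab = 17  [terminal]
12. n6.cnt = 27  [len(B.sig) + 25]
13. n6.pre = true  [B.lim > 25]
14. n5.lim = 19  [A.acc - 9]
15. n8.lim = 0  [A.lim * 3 - 57]
16. n8.sig = "vn"  ["vn"]
17. n9.live = "my"  [terminal]
18. n10.lim = -8  [B₀.lim * -2 - 8]
19. n10.sig = "mq"  ["mq"]
20. n11.cnt = true  [terminal]
21. n12.lab = 8  [terminal]
22. n13.sig = true  [terminal]
23. n10.cnt = 19  [h.lab + 11]
24. n10.pre = true  [h.lab == 8]
25. n8.cnt = 29  [29]
26. n8.pre = false  [not B₁.pre]
27. n4.sig = 13  [B.cnt - 16]
28. n0.sig = 23  [S₁.sig + 29]

0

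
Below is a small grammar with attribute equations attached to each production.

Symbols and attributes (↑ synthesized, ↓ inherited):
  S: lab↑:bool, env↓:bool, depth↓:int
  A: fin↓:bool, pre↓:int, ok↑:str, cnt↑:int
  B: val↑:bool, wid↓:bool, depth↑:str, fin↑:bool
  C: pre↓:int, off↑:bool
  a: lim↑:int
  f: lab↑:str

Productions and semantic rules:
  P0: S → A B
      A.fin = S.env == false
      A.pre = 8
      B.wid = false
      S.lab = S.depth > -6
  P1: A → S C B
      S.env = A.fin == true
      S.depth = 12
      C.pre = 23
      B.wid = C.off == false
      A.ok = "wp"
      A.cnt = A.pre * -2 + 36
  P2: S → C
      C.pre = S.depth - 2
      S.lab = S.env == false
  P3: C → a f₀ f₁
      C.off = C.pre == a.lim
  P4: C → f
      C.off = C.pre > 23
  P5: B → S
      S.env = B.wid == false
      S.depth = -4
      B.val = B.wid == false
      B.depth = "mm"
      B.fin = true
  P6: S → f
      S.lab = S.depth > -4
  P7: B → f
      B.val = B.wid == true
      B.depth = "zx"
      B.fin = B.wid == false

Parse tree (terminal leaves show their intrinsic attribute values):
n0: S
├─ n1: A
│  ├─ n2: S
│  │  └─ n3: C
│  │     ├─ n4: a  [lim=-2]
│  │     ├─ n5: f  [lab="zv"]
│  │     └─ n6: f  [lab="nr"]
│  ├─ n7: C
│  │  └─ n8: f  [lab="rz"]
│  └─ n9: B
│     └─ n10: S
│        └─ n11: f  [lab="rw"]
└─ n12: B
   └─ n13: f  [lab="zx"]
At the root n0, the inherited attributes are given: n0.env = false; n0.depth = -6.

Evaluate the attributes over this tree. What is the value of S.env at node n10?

1. n0.env = false  [given at root]
2. n0.depth = -6  [given at root]
3. n1.fin = true  [S.env == false]
4. n1.pre = 8  [8]
5. n2.env = true  [A.fin == true]
6. n2.depth = 12  [12]
7. n3.pre = 10  [S.depth - 2]
8. n4.lim = -2  [terminal]
9. n5.lab = "zv"  [terminal]
10. n6.lab = "nr"  [terminal]
11. n3.off = false  [C.pre == a.lim]
12. n2.lab = false  [S.env == false]
13. n7.pre = 23  [23]
14. n8.lab = "rz"  [terminal]
15. n7.off = false  [C.pre > 23]
16. n9.wid = true  [C.off == false]
17. n10.env = false  [B.wid == false]
18. n10.depth = -4  [-4]
19. n11.lab = "rw"  [terminal]
20. n10.lab = false  [S.depth > -4]
21. n9.val = false  [B.wid == false]
22. n9.depth = "mm"  ["mm"]
23. n9.fin = true  [true]
24. n1.ok = "wp"  ["wp"]
25. n1.cnt = 20  [A.pre * -2 + 36]
26. n12.wid = false  [false]
27. n13.lab = "zx"  [terminal]
28. n12.val = false  [B.wid == true]
29. n12.depth = "zx"  ["zx"]
30. n12.fin = true  [B.wid == false]
31. n0.lab = false  [S.depth > -6]

false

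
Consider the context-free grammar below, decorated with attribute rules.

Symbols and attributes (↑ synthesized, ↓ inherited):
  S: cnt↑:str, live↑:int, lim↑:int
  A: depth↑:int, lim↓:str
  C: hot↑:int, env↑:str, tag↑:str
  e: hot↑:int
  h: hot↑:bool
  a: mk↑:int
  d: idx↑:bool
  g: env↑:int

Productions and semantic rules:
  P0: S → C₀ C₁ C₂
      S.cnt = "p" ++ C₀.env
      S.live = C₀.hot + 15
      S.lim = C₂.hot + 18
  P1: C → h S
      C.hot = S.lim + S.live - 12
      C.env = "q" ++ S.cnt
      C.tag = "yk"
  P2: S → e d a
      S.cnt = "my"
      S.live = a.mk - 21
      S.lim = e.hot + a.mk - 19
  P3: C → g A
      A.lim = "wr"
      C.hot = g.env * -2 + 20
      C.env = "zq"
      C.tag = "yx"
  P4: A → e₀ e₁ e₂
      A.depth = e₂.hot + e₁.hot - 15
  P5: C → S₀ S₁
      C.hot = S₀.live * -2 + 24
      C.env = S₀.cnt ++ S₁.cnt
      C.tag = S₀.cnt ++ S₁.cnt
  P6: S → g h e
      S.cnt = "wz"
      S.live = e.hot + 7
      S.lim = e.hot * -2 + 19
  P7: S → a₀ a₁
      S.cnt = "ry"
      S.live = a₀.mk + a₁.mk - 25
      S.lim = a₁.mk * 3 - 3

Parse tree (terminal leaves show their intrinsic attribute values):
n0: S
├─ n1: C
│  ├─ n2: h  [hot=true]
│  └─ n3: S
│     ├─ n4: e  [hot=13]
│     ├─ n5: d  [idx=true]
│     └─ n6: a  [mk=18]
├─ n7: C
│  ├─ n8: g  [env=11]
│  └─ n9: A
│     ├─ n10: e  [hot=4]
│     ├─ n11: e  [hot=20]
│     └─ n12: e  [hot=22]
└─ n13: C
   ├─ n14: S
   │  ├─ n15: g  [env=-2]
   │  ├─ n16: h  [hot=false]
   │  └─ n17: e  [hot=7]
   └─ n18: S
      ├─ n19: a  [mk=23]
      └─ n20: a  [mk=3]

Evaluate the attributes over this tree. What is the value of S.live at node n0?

12

1. n2.hot = true  [terminal]
2. n4.hot = 13  [terminal]
3. n5.idx = true  [terminal]
4. n6.mk = 18  [terminal]
5. n3.cnt = "my"  ["my"]
6. n3.live = -3  [a.mk - 21]
7. n3.lim = 12  [e.hot + a.mk - 19]
8. n1.hot = -3  [S.lim + S.live - 12]
9. n1.env = "qmy"  ["q" ++ S.cnt]
10. n1.tag = "yk"  ["yk"]
11. n8.env = 11  [terminal]
12. n9.lim = "wr"  ["wr"]
13. n10.hot = 4  [terminal]
14. n11.hot = 20  [terminal]
15. n12.hot = 22  [terminal]
16. n9.depth = 27  [e₂.hot + e₁.hot - 15]
17. n7.hot = -2  [g.env * -2 + 20]
18. n7.env = "zq"  ["zq"]
19. n7.tag = "yx"  ["yx"]
20. n15.env = -2  [terminal]
21. n16.hot = false  [terminal]
22. n17.hot = 7  [terminal]
23. n14.cnt = "wz"  ["wz"]
24. n14.live = 14  [e.hot + 7]
25. n14.lim = 5  [e.hot * -2 + 19]
26. n19.mk = 23  [terminal]
27. n20.mk = 3  [terminal]
28. n18.cnt = "ry"  ["ry"]
29. n18.live = 1  [a₀.mk + a₁.mk - 25]
30. n18.lim = 6  [a₁.mk * 3 - 3]
31. n13.hot = -4  [S₀.live * -2 + 24]
32. n13.env = "wzry"  [S₀.cnt ++ S₁.cnt]
33. n13.tag = "wzry"  [S₀.cnt ++ S₁.cnt]
34. n0.cnt = "pqmy"  ["p" ++ C₀.env]
35. n0.live = 12  [C₀.hot + 15]
36. n0.lim = 14  [C₂.hot + 18]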